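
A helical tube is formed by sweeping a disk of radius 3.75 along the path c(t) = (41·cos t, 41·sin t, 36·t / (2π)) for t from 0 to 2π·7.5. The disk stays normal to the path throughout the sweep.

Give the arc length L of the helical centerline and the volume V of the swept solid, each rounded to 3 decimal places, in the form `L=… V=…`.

L=1950.854 V=86186.087

2πR = 2π·41 = 257.610598
per-turn = √(257.610598² + 36²) = √(66363.2200 + 1296) = √67659.2200 = 260.113860
L = 7.5 × 260.113860 = 1950.853948
V = π·3.75² × L = 44.178647 × 1950.853948 = 86186.087294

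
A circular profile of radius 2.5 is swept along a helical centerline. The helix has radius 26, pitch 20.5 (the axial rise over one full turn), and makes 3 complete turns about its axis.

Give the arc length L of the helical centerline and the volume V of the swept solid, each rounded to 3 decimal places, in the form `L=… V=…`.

L=493.932 V=9698.335

2πR = 2π·26 = 163.362818
per-turn = √(163.362818² + 20.5²) = √(26687.4103 + 420.25) = √27107.6603 = 164.644041
L = 3 × 164.644041 = 493.932124
V = π·2.5² × L = 19.634954 × 493.932124 = 9698.334568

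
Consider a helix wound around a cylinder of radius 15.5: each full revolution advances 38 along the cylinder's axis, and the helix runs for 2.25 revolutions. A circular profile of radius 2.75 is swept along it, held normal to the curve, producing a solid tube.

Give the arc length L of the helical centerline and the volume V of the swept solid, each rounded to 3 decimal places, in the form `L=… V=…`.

2πR = 2π·15.5 = 97.389372
per-turn = √(97.389372² + 38²) = √(9484.6898 + 1444) = √10928.6898 = 104.540374
L = 2.25 × 104.540374 = 235.215842
V = π·2.75² × L = 23.758294 × 235.215842 = 5588.327228

L=235.216 V=5588.327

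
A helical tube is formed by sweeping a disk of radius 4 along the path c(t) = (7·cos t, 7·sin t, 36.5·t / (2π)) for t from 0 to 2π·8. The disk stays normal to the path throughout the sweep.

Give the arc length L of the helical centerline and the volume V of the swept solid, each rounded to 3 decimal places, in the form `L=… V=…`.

L=457.240 V=22983.384

2πR = 2π·7 = 43.982297
per-turn = √(43.982297² + 36.5²) = √(1934.4425 + 1332.25) = √3266.6925 = 57.154986
L = 8 × 57.154986 = 457.239891
V = π·4² × L = 50.265482 × 457.239891 = 22983.383703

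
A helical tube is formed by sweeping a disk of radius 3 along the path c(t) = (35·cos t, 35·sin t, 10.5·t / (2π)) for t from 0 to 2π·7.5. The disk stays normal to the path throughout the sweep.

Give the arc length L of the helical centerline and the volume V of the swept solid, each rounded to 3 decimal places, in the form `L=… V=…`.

2πR = 2π·35 = 219.911486
per-turn = √(219.911486² + 10.5²) = √(48361.0616 + 110.25) = √48471.3116 = 220.162012
L = 7.5 × 220.162012 = 1651.215091
V = π·3² × L = 28.274334 × 1651.215091 = 46687.006784

L=1651.215 V=46687.007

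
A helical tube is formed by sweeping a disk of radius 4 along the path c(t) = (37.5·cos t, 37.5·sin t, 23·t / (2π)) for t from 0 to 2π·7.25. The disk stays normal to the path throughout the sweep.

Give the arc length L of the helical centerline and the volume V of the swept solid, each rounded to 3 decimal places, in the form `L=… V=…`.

L=1716.360 V=86273.682

2πR = 2π·37.5 = 235.619449
per-turn = √(235.619449² + 23²) = √(55516.5248 + 529) = √56045.5248 = 236.739360
L = 7.25 × 236.739360 = 1716.360363
V = π·4² × L = 50.265482 × 1716.360363 = 86273.681707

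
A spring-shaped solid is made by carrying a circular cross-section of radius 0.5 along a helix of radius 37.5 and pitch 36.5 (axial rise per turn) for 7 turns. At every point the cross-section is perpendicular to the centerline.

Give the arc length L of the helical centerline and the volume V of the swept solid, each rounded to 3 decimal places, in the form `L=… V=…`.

2πR = 2π·37.5 = 235.619449
per-turn = √(235.619449² + 36.5²) = √(55516.5248 + 1332.25) = √56848.7748 = 238.429811
L = 7 × 238.429811 = 1669.008677
V = π·0.5² × L = 0.785398 × 1669.008677 = 1310.836349

L=1669.009 V=1310.836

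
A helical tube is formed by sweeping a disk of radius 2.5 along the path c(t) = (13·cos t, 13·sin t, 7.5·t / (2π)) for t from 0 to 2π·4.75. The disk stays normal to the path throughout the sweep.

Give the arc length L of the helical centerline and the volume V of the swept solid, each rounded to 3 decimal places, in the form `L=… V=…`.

2πR = 2π·13 = 81.681409
per-turn = √(81.681409² + 7.5²) = √(6671.8526 + 56.25) = √6728.1026 = 82.025012
L = 4.75 × 82.025012 = 389.618806
V = π·2.5² × L = 19.634954 × 389.618806 = 7650.147376

L=389.619 V=7650.147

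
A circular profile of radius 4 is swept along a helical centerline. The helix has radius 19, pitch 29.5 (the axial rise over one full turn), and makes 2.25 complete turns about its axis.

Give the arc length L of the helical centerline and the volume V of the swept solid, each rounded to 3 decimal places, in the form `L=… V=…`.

2πR = 2π·19 = 119.380521
per-turn = √(119.380521² + 29.5²) = √(14251.7088 + 870.25) = √15121.9588 = 122.971374
L = 2.25 × 122.971374 = 276.685591
V = π·4² × L = 50.265482 × 276.685591 = 13907.734714

L=276.686 V=13907.735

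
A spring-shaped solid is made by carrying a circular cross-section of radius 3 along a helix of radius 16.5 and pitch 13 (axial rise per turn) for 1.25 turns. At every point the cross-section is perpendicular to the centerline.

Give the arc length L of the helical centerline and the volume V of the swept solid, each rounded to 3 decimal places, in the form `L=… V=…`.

L=130.606 V=3692.785

2πR = 2π·16.5 = 103.672558
per-turn = √(103.672558² + 13²) = √(10747.9992 + 169) = √10916.9992 = 104.484445
L = 1.25 × 104.484445 = 130.605556
V = π·3² × L = 28.274334 × 130.605556 = 3692.785095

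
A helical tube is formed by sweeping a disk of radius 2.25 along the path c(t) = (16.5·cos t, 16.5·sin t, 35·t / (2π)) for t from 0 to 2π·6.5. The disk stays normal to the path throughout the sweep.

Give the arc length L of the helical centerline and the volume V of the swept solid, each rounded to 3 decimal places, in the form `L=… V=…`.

2πR = 2π·16.5 = 103.672558
per-turn = √(103.672558² + 35²) = √(10747.9992 + 1225) = √11972.9992 = 109.421201
L = 6.5 × 109.421201 = 711.237805
V = π·2.25² × L = 15.904313 × 711.237805 = 11311.748539

L=711.238 V=11311.749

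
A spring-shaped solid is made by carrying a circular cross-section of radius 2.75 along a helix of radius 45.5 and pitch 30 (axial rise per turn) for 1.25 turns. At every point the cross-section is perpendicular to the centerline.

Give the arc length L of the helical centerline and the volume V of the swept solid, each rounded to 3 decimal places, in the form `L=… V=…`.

2πR = 2π·45.5 = 285.884931
per-turn = √(285.884931² + 30²) = √(81730.1940 + 900) = √82630.1940 = 287.454682
L = 1.25 × 287.454682 = 359.318352
V = π·2.75² × L = 23.758294 × 359.318352 = 8536.791209

L=359.318 V=8536.791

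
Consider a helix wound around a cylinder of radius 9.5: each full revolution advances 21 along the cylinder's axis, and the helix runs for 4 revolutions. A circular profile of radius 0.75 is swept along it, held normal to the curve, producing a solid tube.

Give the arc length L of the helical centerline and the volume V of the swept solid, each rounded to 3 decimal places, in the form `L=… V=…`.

L=253.106 V=447.276

2πR = 2π·9.5 = 59.690260
per-turn = √(59.690260² + 21²) = √(3562.9272 + 441) = √4003.9272 = 63.276593
L = 4 × 63.276593 = 253.106371
V = π·0.75² × L = 1.767146 × 253.106371 = 447.275878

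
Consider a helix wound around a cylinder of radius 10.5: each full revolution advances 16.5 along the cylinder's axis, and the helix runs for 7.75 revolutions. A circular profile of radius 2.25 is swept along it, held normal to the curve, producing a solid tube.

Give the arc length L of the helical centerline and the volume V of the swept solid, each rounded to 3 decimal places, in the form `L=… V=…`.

2πR = 2π·10.5 = 65.973446
per-turn = √(65.973446² + 16.5²) = √(4352.4955 + 272.25) = √4624.7455 = 68.005482
L = 7.75 × 68.005482 = 527.042483
V = π·2.25² × L = 15.904313 × 527.042483 = 8382.248516

L=527.042 V=8382.249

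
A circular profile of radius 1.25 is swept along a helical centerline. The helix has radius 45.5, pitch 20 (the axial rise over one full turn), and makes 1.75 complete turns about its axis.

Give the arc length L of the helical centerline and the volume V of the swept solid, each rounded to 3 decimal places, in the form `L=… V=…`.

2πR = 2π·45.5 = 285.884931
per-turn = √(285.884931² + 20²) = √(81730.1940 + 400) = √82130.1940 = 286.583660
L = 1.75 × 286.583660 = 501.521405
V = π·1.25² × L = 4.908739 × 501.521405 = 2461.837438

L=501.521 V=2461.837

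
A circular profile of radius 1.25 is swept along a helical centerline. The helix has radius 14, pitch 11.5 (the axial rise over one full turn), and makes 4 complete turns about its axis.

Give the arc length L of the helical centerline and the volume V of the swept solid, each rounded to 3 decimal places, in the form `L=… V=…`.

2πR = 2π·14 = 87.964594
per-turn = √(87.964594² + 11.5²) = √(7737.7699 + 132.25) = √7870.0199 = 88.713132
L = 4 × 88.713132 = 354.852529
V = π·1.25² × L = 4.908739 × 354.852529 = 1741.878280

L=354.853 V=1741.878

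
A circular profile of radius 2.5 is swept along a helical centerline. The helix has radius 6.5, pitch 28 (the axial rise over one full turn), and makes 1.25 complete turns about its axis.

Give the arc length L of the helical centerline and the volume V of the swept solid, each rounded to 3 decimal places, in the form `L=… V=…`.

L=61.897 V=1215.337

2πR = 2π·6.5 = 40.840704
per-turn = √(40.840704² + 28²) = √(1667.9631 + 784) = √2451.9631 = 49.517301
L = 1.25 × 49.517301 = 61.896627
V = π·2.5² × L = 19.634954 × 61.896627 = 1215.337426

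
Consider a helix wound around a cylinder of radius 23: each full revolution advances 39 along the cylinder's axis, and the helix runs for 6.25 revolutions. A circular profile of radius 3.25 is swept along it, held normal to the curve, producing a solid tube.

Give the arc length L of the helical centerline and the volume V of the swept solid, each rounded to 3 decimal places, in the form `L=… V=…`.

L=935.520 V=31043.444

2πR = 2π·23 = 144.513262
per-turn = √(144.513262² + 39²) = √(20884.0829 + 1521) = √22405.0829 = 149.683275
L = 6.25 × 149.683275 = 935.520471
V = π·3.25² × L = 33.183072 × 935.520471 = 31043.443517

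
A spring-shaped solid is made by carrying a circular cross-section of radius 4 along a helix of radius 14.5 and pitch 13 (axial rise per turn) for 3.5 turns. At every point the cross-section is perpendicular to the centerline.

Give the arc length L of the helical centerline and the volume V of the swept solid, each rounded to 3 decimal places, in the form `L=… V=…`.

2πR = 2π·14.5 = 91.106187
per-turn = √(91.106187² + 13²) = √(8300.3373 + 169) = √8469.3373 = 92.029003
L = 3.5 × 92.029003 = 322.101509
V = π·4² × L = 50.265482 × 322.101509 = 16190.587738

L=322.102 V=16190.588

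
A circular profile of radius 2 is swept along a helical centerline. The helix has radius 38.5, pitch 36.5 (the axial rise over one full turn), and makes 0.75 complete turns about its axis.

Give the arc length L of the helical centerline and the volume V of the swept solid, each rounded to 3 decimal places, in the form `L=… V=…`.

2πR = 2π·38.5 = 241.902634
per-turn = √(241.902634² + 36.5²) = √(58516.8845 + 1332.25) = √59849.1345 = 244.640828
L = 0.75 × 244.640828 = 183.480621
V = π·2² × L = 12.566371 × 183.480621 = 2305.685480

L=183.481 V=2305.685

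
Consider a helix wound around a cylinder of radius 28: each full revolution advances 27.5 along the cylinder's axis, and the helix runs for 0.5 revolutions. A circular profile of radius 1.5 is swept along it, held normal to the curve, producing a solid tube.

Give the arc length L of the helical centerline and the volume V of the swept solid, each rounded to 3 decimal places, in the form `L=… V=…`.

L=89.033 V=629.335

2πR = 2π·28 = 175.929189
per-turn = √(175.929189² + 27.5²) = √(30951.0794 + 756.25) = √31707.3294 = 178.065520
L = 0.5 × 178.065520 = 89.032760
V = π·1.5² × L = 7.068583 × 89.032760 = 629.335496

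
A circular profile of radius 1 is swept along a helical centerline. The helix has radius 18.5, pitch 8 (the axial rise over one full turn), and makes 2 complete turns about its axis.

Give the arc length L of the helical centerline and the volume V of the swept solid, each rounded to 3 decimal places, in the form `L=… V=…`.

2πR = 2π·18.5 = 116.238928
per-turn = √(116.238928² + 8²) = √(13511.4884 + 64) = √13575.4884 = 116.513898
L = 2 × 116.513898 = 233.027796
V = π·1² × L = 3.141593 × 233.027796 = 732.078412

L=233.028 V=732.078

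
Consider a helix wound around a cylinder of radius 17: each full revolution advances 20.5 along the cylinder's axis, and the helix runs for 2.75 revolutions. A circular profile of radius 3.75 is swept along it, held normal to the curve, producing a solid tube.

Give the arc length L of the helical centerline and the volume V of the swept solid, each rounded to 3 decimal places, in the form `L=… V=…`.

2πR = 2π·17 = 106.814150
per-turn = √(106.814150² + 20.5²) = √(11409.2627 + 420.25) = √11829.5127 = 108.763563
L = 2.75 × 108.763563 = 299.099799
V = π·3.75² × L = 44.178647 × 299.099799 = 13213.824341

L=299.100 V=13213.824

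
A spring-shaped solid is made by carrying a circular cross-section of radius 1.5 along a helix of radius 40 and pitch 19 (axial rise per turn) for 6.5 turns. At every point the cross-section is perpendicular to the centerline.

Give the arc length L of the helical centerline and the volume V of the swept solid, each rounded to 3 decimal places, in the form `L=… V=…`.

L=1638.290 V=11580.388

2πR = 2π·40 = 251.327412
per-turn = √(251.327412² + 19²) = √(63165.4682 + 361) = √63526.4682 = 252.044576
L = 6.5 × 252.044576 = 1638.289742
V = π·1.5² × L = 7.068583 × 1638.289742 = 11580.387793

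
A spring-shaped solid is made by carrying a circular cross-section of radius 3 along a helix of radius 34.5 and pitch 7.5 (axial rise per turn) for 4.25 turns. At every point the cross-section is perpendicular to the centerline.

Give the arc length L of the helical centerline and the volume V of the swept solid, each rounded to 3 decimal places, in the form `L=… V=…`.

2πR = 2π·34.5 = 216.769893
per-turn = √(216.769893² + 7.5²) = √(46989.1866 + 56.25) = √47045.4366 = 216.899600
L = 4.25 × 216.899600 = 921.823301
V = π·3² × L = 28.274334 × 921.823301 = 26063.939785

L=921.823 V=26063.940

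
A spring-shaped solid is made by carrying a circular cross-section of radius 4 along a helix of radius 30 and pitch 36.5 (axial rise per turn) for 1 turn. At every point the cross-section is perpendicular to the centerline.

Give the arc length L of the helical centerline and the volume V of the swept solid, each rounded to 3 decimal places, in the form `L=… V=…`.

2πR = 2π·30 = 188.495559
per-turn = √(188.495559² + 36.5²) = √(35530.5758 + 1332.25) = √36862.8258 = 191.996942
L = 1 × 191.996942 = 191.996942
V = π·4² × L = 50.265482 × 191.996942 = 9650.818934

L=191.997 V=9650.819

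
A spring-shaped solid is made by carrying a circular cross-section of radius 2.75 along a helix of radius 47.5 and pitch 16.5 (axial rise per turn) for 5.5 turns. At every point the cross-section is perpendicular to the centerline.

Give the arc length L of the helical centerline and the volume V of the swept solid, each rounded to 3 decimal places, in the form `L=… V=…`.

L=1643.989 V=39058.371

2πR = 2π·47.5 = 298.451302
per-turn = √(298.451302² + 16.5²) = √(89073.1797 + 272.25) = √89345.4297 = 298.907059
L = 5.5 × 298.907059 = 1643.988823
V = π·2.75² × L = 23.758294 × 1643.988823 = 39058.370509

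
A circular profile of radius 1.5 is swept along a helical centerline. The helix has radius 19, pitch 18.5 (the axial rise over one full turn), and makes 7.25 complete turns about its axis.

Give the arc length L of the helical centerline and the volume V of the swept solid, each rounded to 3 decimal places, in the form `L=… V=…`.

2πR = 2π·19 = 119.380521
per-turn = √(119.380521² + 18.5²) = √(14251.7088 + 342.25) = √14593.9588 = 120.805458
L = 7.25 × 120.805458 = 875.839573
V = π·1.5² × L = 7.068583 × 875.839573 = 6190.945126

L=875.840 V=6190.945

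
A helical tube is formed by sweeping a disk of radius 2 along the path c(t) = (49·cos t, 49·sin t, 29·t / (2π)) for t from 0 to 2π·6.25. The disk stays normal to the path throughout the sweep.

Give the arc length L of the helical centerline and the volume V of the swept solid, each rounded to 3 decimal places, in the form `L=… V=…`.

L=1932.743 V=24287.564

2πR = 2π·49 = 307.876080
per-turn = √(307.876080² + 29²) = √(94787.6807 + 841) = √95628.6807 = 309.238873
L = 6.25 × 309.238873 = 1932.742957
V = π·2² × L = 12.566371 × 1932.742957 = 24287.564302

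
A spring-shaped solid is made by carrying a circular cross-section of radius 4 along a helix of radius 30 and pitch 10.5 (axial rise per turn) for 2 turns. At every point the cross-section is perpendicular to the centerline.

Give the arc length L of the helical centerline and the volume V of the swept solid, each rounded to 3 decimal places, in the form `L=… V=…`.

2πR = 2π·30 = 188.495559
per-turn = √(188.495559² + 10.5²) = √(35530.5758 + 110.25) = √35640.8258 = 188.787780
L = 2 × 188.787780 = 377.575560
V = π·4² × L = 50.265482 × 377.575560 = 18979.017679

L=377.576 V=18979.018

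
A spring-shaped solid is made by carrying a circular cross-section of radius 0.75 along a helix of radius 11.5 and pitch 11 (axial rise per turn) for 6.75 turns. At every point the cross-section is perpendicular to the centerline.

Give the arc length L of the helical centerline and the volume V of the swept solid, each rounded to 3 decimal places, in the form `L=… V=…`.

2πR = 2π·11.5 = 72.256631
per-turn = √(72.256631² + 11²) = √(5221.0207 + 121) = √5342.0207 = 73.089129
L = 6.75 × 73.089129 = 493.351618
V = π·0.75² × L = 1.767146 × 493.351618 = 871.824274

L=493.352 V=871.824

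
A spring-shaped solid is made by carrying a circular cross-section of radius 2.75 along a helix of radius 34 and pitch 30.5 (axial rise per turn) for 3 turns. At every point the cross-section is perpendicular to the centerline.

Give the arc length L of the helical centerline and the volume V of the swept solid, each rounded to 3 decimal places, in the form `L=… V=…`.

2πR = 2π·34 = 213.628300
per-turn = √(213.628300² + 30.5²) = √(45637.0508 + 930.25) = √46567.3008 = 215.794580
L = 3 × 215.794580 = 647.383740
V = π·2.75² × L = 23.758294 × 647.383740 = 15380.733511

L=647.384 V=15380.734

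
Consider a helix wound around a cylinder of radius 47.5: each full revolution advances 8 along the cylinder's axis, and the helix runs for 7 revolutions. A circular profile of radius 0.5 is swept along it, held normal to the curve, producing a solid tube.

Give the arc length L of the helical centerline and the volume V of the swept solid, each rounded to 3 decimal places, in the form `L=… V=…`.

L=2089.910 V=1641.411

2πR = 2π·47.5 = 298.451302
per-turn = √(298.451302² + 8²) = √(89073.1797 + 64) = √89137.1797 = 298.558503
L = 7 × 298.558503 = 2089.909521
V = π·0.5² × L = 0.785398 × 2089.909521 = 1641.411100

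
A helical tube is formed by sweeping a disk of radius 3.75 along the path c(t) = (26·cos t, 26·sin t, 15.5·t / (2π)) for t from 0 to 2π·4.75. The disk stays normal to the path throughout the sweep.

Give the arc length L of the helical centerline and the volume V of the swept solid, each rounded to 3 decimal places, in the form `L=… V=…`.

2πR = 2π·26 = 163.362818
per-turn = √(163.362818² + 15.5²) = √(26687.4103 + 240.25) = √26927.6603 = 164.096497
L = 4.75 × 164.096497 = 779.458360
V = π·3.75² × L = 44.178647 × 779.458360 = 34435.415513

L=779.458 V=34435.416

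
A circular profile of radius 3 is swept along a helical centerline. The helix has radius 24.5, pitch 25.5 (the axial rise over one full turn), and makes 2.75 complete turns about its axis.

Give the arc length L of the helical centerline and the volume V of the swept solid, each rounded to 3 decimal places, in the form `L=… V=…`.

L=429.098 V=12132.473

2πR = 2π·24.5 = 153.938040
per-turn = √(153.938040² + 25.5²) = √(23696.9202 + 650.25) = √24347.1702 = 156.035798
L = 2.75 × 156.035798 = 429.098444
V = π·3² × L = 28.274334 × 429.098444 = 12132.472666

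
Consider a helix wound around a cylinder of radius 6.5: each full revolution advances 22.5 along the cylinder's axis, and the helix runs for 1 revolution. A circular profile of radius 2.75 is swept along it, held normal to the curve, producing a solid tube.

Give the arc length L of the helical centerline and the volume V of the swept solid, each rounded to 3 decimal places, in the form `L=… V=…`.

L=46.628 V=1107.813

2πR = 2π·6.5 = 40.840704
per-turn = √(40.840704² + 22.5²) = √(1667.9631 + 506.25) = √2174.2131 = 46.628459
L = 1 × 46.628459 = 46.628459
V = π·2.75² × L = 23.758294 × 46.628459 = 1107.812647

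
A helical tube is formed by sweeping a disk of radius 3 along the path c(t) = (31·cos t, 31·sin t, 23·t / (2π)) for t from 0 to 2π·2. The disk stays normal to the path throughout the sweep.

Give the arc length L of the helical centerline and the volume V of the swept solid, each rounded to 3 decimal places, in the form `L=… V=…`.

L=392.264 V=11091.003

2πR = 2π·31 = 194.778745
per-turn = √(194.778745² + 23²) = √(37938.7593 + 529) = √38467.7593 = 196.131995
L = 2 × 196.131995 = 392.263989
V = π·3² × L = 28.274334 × 392.263989 = 11091.003002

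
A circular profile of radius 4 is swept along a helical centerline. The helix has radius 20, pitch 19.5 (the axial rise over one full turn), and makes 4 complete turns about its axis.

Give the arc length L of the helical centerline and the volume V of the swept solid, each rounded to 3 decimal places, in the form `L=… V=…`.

2πR = 2π·20 = 125.663706
per-turn = √(125.663706² + 19.5²) = √(15791.3670 + 380.25) = √16171.6170 = 127.167673
L = 4 × 127.167673 = 508.670692
V = π·4² × L = 50.265482 × 508.670692 = 25568.577734

L=508.671 V=25568.578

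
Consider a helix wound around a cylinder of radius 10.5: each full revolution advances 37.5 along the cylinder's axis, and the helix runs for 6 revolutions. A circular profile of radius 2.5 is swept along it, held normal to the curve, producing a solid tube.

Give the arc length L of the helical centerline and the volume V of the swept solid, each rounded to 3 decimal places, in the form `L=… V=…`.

L=455.318 V=8940.156

2πR = 2π·10.5 = 65.973446
per-turn = √(65.973446² + 37.5²) = √(4352.4955 + 1406.25) = √5758.7455 = 75.886399
L = 6 × 75.886399 = 455.318394
V = π·2.5² × L = 19.634954 × 455.318394 = 8940.155751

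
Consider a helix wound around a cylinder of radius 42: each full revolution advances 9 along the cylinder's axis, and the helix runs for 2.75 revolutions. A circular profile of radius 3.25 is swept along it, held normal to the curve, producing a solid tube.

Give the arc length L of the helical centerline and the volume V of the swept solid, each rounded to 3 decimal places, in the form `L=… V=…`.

2πR = 2π·42 = 263.893783
per-turn = √(263.893783² + 9²) = √(69639.9287 + 81) = √69720.9287 = 264.047209
L = 2.75 × 264.047209 = 726.129825
V = π·3.25² × L = 33.183072 × 726.129825 = 24095.218562

L=726.130 V=24095.219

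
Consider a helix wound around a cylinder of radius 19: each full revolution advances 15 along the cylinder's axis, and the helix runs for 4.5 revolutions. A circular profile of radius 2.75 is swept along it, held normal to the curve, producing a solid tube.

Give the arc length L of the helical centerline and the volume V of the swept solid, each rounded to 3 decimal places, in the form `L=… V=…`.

2πR = 2π·19 = 119.380521
per-turn = √(119.380521² + 15²) = √(14251.7088 + 225) = √14476.7088 = 120.319195
L = 4.5 × 120.319195 = 541.436379
V = π·2.75² × L = 23.758294 × 541.436379 = 12863.604910

L=541.436 V=12863.605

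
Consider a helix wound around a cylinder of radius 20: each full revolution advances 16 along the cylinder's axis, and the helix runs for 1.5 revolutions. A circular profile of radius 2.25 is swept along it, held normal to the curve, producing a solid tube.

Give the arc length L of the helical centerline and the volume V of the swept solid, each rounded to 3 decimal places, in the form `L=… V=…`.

2πR = 2π·20 = 125.663706
per-turn = √(125.663706² + 16²) = √(15791.3670 + 256) = √16047.3670 = 126.678203
L = 1.5 × 126.678203 = 190.017304
V = π·2.25² × L = 15.904313 × 190.017304 = 3022.094643

L=190.017 V=3022.095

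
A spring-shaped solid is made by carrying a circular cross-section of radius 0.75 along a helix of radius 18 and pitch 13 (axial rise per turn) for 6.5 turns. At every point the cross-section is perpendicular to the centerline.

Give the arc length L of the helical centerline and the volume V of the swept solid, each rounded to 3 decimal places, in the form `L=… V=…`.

L=739.973 V=1307.641

2πR = 2π·18 = 113.097336
per-turn = √(113.097336² + 13²) = √(12791.0073 + 169) = √12960.0073 = 113.842028
L = 6.5 × 113.842028 = 739.973181
V = π·0.75² × L = 1.767146 × 739.973181 = 1307.640549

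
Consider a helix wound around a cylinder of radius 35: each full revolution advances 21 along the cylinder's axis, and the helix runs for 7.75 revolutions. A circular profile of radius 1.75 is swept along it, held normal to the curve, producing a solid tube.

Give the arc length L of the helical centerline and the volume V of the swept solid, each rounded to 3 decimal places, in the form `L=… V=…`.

L=1712.067 V=16472.016

2πR = 2π·35 = 219.911486
per-turn = √(219.911486² + 21²) = √(48361.0616 + 441) = √48802.0616 = 220.911886
L = 7.75 × 220.911886 = 1712.067120
V = π·1.75² × L = 9.621128 × 1712.067120 = 16472.016051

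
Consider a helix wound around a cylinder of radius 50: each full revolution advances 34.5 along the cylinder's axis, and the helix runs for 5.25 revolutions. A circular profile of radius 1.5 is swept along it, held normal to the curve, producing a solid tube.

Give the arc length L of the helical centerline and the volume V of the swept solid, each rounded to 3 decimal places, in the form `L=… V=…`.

L=1659.252 V=11728.559

2πR = 2π·50 = 314.159265
per-turn = √(314.159265² + 34.5²) = √(98696.0440 + 1190.25) = √99886.2940 = 316.047930
L = 5.25 × 316.047930 = 1659.251632
V = π·1.5² × L = 7.068583 × 1659.251632 = 11728.558660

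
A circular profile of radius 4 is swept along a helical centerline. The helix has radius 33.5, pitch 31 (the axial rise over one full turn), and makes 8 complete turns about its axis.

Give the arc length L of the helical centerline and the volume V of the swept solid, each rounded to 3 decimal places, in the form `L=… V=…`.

2πR = 2π·33.5 = 210.486708
per-turn = √(210.486708² + 31²) = √(44304.6542 + 961) = √45265.6542 = 212.757266
L = 8 × 212.757266 = 1702.058127
V = π·4² × L = 50.265482 × 1702.058127 = 85554.772900

L=1702.058 V=85554.773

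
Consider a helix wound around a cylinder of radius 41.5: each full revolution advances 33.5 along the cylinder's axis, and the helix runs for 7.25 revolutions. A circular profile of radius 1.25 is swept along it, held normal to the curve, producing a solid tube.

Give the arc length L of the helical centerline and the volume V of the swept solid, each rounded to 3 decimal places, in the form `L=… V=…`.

L=1905.991 V=9356.012

2πR = 2π·41.5 = 260.752190
per-turn = √(260.752190² + 33.5²) = √(67991.7047 + 1122.25) = √69113.9547 = 262.895330
L = 7.25 × 262.895330 = 1905.991145
V = π·1.25² × L = 4.908739 × 1905.991145 = 9356.012155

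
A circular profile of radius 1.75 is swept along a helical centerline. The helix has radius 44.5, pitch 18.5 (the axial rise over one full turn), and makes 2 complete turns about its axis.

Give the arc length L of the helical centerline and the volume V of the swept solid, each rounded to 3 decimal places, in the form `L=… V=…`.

2πR = 2π·44.5 = 279.601746
per-turn = √(279.601746² + 18.5²) = √(78177.1365 + 342.25) = √78519.3865 = 280.213109
L = 2 × 280.213109 = 560.426218
V = π·1.75² × L = 9.621128 × 560.426218 = 5391.932099

L=560.426 V=5391.932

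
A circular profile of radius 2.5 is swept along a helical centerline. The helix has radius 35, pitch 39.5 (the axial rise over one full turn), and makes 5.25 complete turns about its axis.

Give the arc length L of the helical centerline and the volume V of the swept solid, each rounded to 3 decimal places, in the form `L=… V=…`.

2πR = 2π·35 = 219.911486
per-turn = √(219.911486² + 39.5²) = √(48361.0616 + 1560.25) = √49921.3116 = 223.430776
L = 5.25 × 223.430776 = 1173.011573
V = π·2.5² × L = 19.634954 × 1173.011573 = 23032.028374

L=1173.012 V=23032.028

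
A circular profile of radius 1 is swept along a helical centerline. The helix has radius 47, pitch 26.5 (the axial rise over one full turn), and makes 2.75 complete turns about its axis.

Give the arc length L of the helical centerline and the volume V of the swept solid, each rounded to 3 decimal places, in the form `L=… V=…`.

2πR = 2π·47 = 295.309709
per-turn = √(295.309709² + 26.5²) = √(87207.8245 + 702.25) = √87910.0745 = 296.496331
L = 2.75 × 296.496331 = 815.364911
V = π·1² × L = 3.141593 × 815.364911 = 2561.544415

L=815.365 V=2561.544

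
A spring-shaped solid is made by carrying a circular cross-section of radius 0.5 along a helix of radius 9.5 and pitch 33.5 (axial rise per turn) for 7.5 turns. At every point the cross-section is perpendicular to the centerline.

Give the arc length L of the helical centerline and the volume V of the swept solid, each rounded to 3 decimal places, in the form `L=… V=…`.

2πR = 2π·9.5 = 59.690260
per-turn = √(59.690260² + 33.5²) = √(3562.9272 + 1122.25) = √4685.1772 = 68.448354
L = 7.5 × 68.448354 = 513.362656
V = π·0.5² × L = 0.785398 × 513.362656 = 403.194087

L=513.363 V=403.194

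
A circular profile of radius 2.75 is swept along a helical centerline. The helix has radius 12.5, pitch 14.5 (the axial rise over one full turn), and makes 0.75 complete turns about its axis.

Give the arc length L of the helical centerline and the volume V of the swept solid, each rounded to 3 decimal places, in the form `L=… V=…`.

L=59.900 V=1423.129

2πR = 2π·12.5 = 78.539816
per-turn = √(78.539816² + 14.5²) = √(6168.5028 + 210.25) = √6378.7528 = 79.867094
L = 0.75 × 79.867094 = 59.900321
V = π·2.75² × L = 23.758294 × 59.900321 = 1423.129457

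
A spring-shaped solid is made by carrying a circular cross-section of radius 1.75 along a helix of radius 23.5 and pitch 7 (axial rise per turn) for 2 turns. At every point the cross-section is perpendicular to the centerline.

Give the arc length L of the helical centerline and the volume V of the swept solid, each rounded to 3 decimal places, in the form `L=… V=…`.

2πR = 2π·23.5 = 147.654855
per-turn = √(147.654855² + 7²) = √(21801.9561 + 49) = √21850.9561 = 147.820689
L = 2 × 147.820689 = 295.641378
V = π·1.75² × L = 9.621128 × 295.641378 = 2844.403394

L=295.641 V=2844.403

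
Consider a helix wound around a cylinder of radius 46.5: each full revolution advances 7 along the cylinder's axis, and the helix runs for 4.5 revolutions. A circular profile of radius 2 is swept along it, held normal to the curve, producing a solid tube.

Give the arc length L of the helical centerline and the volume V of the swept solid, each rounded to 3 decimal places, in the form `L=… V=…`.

L=1315.134 V=16526.459

2πR = 2π·46.5 = 292.168117
per-turn = √(292.168117² + 7²) = √(85362.2085 + 49) = √85411.2085 = 292.251961
L = 4.5 × 292.251961 = 1315.133823
V = π·2² × L = 12.566371 × 1315.133823 = 16526.459023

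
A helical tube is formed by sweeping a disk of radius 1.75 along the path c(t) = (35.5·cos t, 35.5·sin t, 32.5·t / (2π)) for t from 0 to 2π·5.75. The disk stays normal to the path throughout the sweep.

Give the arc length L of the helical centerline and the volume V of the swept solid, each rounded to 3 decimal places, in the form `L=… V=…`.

L=1296.098 V=12469.924

2πR = 2π·35.5 = 223.053078
per-turn = √(223.053078² + 32.5²) = √(49752.6758 + 1056.25) = √50808.9258 = 225.408353
L = 5.75 × 225.408353 = 1296.098032
V = π·1.75² × L = 9.621128 × 1296.098032 = 12469.924421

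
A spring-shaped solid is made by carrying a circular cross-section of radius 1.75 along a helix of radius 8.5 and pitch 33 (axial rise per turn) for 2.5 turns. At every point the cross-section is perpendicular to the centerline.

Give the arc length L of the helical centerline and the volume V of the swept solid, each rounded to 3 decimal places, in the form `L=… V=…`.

2πR = 2π·8.5 = 53.407075
per-turn = √(53.407075² + 33²) = √(2852.3157 + 1089) = √3941.3157 = 62.779899
L = 2.5 × 62.779899 = 156.949747
V = π·1.75² × L = 9.621128 × 156.949747 = 1510.033523

L=156.950 V=1510.034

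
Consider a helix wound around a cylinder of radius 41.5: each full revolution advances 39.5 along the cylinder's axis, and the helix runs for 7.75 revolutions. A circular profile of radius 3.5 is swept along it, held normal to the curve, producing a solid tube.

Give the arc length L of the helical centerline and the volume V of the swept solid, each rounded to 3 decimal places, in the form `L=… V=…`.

2πR = 2π·41.5 = 260.752190
per-turn = √(260.752190² + 39.5²) = √(67991.7047 + 1560.25) = √69551.9547 = 263.727046
L = 7.75 × 263.727046 = 2043.884605
V = π·3.5² × L = 38.484510 × 2043.884605 = 78657.897550

L=2043.885 V=78657.898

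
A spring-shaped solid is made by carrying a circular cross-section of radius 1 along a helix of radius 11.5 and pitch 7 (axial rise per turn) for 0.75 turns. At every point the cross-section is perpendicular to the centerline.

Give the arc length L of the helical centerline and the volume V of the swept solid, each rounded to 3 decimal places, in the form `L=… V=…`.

2πR = 2π·11.5 = 72.256631
per-turn = √(72.256631² + 7²) = √(5221.0207 + 49) = √5270.0207 = 72.594908
L = 0.75 × 72.594908 = 54.446181
V = π·1² × L = 3.141593 × 54.446181 = 171.047723

L=54.446 V=171.048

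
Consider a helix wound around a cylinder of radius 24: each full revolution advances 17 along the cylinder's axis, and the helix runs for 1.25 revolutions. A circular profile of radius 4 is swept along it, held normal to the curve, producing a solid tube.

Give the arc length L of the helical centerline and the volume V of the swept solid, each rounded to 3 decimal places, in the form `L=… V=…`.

2πR = 2π·24 = 150.796447
per-turn = √(150.796447² + 17²) = √(22739.5685 + 289) = √23028.5685 = 151.751667
L = 1.25 × 151.751667 = 189.689584
V = π·4² × L = 50.265482 × 189.689584 = 9534.838466

L=189.690 V=9534.838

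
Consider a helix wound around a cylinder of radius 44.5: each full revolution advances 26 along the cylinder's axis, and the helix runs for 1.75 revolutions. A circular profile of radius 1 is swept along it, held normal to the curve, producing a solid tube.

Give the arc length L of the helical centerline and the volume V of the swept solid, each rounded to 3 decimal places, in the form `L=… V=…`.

L=491.414 V=1543.823

2πR = 2π·44.5 = 279.601746
per-turn = √(279.601746² + 26²) = √(78177.1365 + 676) = √78853.1365 = 280.808006
L = 1.75 × 280.808006 = 491.414011
V = π·1² × L = 3.141593 × 491.414011 = 1543.822647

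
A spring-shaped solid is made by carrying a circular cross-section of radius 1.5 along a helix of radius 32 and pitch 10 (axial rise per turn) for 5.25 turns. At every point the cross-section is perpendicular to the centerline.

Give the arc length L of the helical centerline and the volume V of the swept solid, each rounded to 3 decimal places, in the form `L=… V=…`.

L=1056.880 V=7470.644

2πR = 2π·32 = 201.061930
per-turn = √(201.061930² + 10²) = √(40425.8996 + 100) = √40525.8996 = 201.310456
L = 5.25 × 201.310456 = 1056.879893
V = π·1.5² × L = 7.068583 × 1056.879893 = 7470.643743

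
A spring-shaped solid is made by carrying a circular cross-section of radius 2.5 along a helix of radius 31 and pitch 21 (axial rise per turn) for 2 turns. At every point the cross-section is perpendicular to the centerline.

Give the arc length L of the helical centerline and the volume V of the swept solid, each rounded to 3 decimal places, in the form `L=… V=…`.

2πR = 2π·31 = 194.778745
per-turn = √(194.778745² + 21²) = √(37938.7593 + 441) = √38379.7593 = 195.907527
L = 2 × 195.907527 = 391.815055
V = π·2.5² × L = 19.634954 × 391.815055 = 7693.270613

L=391.815 V=7693.271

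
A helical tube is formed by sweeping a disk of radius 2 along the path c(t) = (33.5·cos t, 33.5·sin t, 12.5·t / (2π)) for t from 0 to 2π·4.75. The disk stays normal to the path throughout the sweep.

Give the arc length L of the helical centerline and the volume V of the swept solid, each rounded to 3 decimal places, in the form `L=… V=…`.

L=1001.573 V=12586.142

2πR = 2π·33.5 = 210.486708
per-turn = √(210.486708² + 12.5²) = √(44304.6542 + 156.25) = √44460.9042 = 210.857545
L = 4.75 × 210.857545 = 1001.573337
V = π·2² × L = 12.566371 × 1001.573337 = 12586.141754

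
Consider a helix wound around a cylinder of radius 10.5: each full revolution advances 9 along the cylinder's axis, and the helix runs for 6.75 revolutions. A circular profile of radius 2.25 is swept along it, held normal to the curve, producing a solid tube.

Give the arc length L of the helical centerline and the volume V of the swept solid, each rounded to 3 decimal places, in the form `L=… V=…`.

L=449.445 V=7148.120

2πR = 2π·10.5 = 65.973446
per-turn = √(65.973446² + 9²) = √(4352.4955 + 81) = √4433.4955 = 66.584499
L = 6.75 × 66.584499 = 449.445370
V = π·2.25² × L = 15.904313 × 449.445370 = 7148.119754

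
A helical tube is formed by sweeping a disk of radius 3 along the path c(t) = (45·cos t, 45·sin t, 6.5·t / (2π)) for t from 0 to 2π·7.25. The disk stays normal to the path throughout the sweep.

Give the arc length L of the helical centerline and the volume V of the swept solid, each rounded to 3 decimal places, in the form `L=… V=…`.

2πR = 2π·45 = 282.743339
per-turn = √(282.743339² + 6.5²) = √(79943.7956 + 42.25) = √79986.0456 = 282.818043
L = 7.25 × 282.818043 = 2050.430814
V = π·3² × L = 28.274334 × 2050.430814 = 57974.565447

L=2050.431 V=57974.565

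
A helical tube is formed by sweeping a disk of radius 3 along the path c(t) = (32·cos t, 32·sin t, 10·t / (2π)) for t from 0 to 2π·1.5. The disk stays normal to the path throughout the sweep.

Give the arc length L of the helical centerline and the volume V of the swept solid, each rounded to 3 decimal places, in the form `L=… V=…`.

L=301.966 V=8537.879

2πR = 2π·32 = 201.061930
per-turn = √(201.061930² + 10²) = √(40425.8996 + 100) = √40525.8996 = 201.310456
L = 1.5 × 201.310456 = 301.965684
V = π·3² × L = 28.274334 × 301.965684 = 8537.878563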